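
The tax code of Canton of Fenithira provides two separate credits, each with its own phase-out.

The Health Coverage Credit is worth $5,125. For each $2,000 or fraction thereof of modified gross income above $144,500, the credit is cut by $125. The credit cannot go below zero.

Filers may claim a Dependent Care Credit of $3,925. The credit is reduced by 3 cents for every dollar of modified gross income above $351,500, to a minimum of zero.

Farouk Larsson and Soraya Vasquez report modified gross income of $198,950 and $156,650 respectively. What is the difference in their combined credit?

$2,625

Farouk ($198,950): Health Coverage Credit: income exceeds $144,500 by $54,450, which is 28 full-or-partial $2,000 increments; reduction = 28 × $125 = $3,500, leaving $1,625. Dependent Care Credit: $198,950 is at or below the $351,500 threshold, so the full $3,925 applies. total $1,625 + $3,925 = $5,550
Soraya ($156,650): Health Coverage Credit: income exceeds $144,500 by $12,150, which is 7 full-or-partial $2,000 increments; reduction = 7 × $125 = $875, leaving $4,250. Dependent Care Credit: $156,650 is at or below the $351,500 threshold, so the full $3,925 applies. total $4,250 + $3,925 = $8,175
Difference: |$5,550 − $8,175| = $2,625.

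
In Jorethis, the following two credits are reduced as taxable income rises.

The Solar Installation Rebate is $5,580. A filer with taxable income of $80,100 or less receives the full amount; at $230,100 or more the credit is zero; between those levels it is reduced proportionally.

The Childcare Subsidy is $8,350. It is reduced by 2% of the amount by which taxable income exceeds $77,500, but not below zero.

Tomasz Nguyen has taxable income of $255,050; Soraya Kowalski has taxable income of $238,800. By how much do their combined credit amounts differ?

$325

Tomasz ($255,050): Solar Installation Rebate: $255,050 is at or above $230,100, so the credit is $0. Childcare Subsidy: 2% of the $177,550 excess over $77,500 is $3,551; credit = $8,350 − $3,551 = $4,799. total $0 + $4,799 = $4,799
Soraya ($238,800): Solar Installation Rebate: $238,800 is at or above $230,100, so the credit is $0. Childcare Subsidy: 2% of the $161,300 excess over $77,500 is $3,226; credit = $8,350 − $3,226 = $5,124. total $0 + $5,124 = $5,124
Difference: |$4,799 − $5,124| = $325.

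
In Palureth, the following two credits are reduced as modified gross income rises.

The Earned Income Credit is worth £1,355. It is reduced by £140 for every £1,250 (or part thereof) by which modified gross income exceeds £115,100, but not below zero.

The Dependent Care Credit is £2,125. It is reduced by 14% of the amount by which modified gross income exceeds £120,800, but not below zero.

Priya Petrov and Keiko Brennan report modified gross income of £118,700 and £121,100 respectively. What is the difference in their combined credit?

£322

Priya (£118,700): Earned Income Credit: income exceeds £115,100 by £3,600, which is 3 full-or-partial £1,250 increments; reduction = 3 × £140 = £420, leaving £935. Dependent Care Credit: £118,700 is at or below the £120,800 threshold, so the full £2,125 applies. total £935 + £2,125 = £3,060
Keiko (£121,100): Earned Income Credit: income exceeds £115,100 by £6,000, which is 5 full-or-partial £1,250 increments; reduction = 5 × £140 = £700, leaving £655. Dependent Care Credit: 14% of the £300 excess over £120,800 is £42; credit = £2,125 − £42 = £2,083. total £655 + £2,083 = £2,738
Difference: |£3,060 − £2,738| = £322.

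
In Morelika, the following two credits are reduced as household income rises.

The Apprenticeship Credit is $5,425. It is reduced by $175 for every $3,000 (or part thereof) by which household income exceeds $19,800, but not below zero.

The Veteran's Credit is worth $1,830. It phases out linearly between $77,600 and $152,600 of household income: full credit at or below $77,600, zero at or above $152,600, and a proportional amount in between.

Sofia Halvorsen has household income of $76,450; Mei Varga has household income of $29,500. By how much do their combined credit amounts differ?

Sofia ($76,450): Apprenticeship Credit: income exceeds $19,800 by $56,650, which is 19 full-or-partial $3,000 increments; reduction = 19 × $175 = $3,325, leaving $2,100. Veteran's Credit: $76,450 is at or below the $77,600 threshold, so the full $1,830 applies. total $2,100 + $1,830 = $3,930
Mei ($29,500): Apprenticeship Credit: income exceeds $19,800 by $9,700, which is 4 full-or-partial $3,000 increments; reduction = 4 × $175 = $700, leaving $4,725. Veteran's Credit: $29,500 is at or below the $77,600 threshold, so the full $1,830 applies. total $4,725 + $1,830 = $6,555
Difference: |$3,930 − $6,555| = $2,625.

$2,625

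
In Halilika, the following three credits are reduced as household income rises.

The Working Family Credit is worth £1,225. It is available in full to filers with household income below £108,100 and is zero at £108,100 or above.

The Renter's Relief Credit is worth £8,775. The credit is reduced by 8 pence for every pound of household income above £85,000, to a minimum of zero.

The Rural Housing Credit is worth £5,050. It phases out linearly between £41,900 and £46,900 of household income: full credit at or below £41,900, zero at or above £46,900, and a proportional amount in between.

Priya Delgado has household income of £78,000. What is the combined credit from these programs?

£10,000

Working Family Credit: £78,000 is below the £108,100 cutoff, so the full £1,225 applies.
Renter's Relief Credit: £78,000 is at or below the £85,000 threshold, so the full £8,775 applies.
Rural Housing Credit: £78,000 is at or above £46,900, so the credit is £0.
Total: £1,225 + £8,775 + £0 = £10,000.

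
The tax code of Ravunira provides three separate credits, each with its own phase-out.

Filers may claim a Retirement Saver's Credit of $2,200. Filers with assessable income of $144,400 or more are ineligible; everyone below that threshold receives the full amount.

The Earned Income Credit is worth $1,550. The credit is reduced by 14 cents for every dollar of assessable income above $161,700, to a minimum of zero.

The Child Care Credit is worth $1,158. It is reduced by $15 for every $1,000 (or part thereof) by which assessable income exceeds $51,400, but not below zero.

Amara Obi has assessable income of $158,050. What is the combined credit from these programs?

$1,550

Retirement Saver's Credit: $158,050 meets or exceeds the $144,400 cutoff, so the credit is $0.
Earned Income Credit: $158,050 is at or below the $161,700 threshold, so the full $1,550 applies.
Child Care Credit: income exceeds $51,400 by $106,650 → 107 increments × $15 = $1,605 ≥ base, so the credit is $0.
Total: $0 + $1,550 + $0 = $1,550.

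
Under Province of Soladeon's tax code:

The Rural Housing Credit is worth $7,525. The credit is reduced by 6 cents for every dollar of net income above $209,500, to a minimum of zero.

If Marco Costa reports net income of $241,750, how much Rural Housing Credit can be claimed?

$5,590

Rural Housing Credit: 6% of the $32,250 excess over $209,500 is $1,935; credit = $7,525 − $1,935 = $5,590.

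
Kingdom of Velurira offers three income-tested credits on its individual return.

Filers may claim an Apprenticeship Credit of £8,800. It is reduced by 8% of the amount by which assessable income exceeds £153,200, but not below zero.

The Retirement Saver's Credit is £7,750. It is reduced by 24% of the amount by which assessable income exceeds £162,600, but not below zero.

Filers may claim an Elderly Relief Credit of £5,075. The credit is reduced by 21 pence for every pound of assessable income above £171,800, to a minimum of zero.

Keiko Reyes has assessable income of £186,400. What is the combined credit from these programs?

Apprenticeship Credit: 8% of the £33,200 excess over £153,200 is £2,656; credit = £8,800 − £2,656 = £6,144.
Retirement Saver's Credit: 24% of the £23,800 excess over £162,600 is £5,712; credit = £7,750 − £5,712 = £2,038.
Elderly Relief Credit: 21% of the £14,600 excess over £171,800 is £3,066; credit = £5,075 − £3,066 = £2,009.
Total: £6,144 + £2,038 + £2,009 = £10,191.

£10,191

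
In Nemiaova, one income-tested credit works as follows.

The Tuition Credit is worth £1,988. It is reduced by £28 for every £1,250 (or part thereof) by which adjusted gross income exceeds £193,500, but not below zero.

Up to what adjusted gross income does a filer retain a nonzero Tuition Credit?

£281,000

After 70 increments the reduction is 70 × £28 = £1,960, leaving £28; one more increment wipes it out. Increment 70 ends at excess 70 × £1,250 = £87,500, so the highest qualifying income is £193,500 + £87,500 = £281,000.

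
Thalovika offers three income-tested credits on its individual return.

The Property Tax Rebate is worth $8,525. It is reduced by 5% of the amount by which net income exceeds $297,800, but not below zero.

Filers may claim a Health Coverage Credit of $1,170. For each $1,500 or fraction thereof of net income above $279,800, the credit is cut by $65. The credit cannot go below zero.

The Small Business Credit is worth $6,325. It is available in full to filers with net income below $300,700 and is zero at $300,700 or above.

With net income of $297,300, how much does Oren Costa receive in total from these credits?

Property Tax Rebate: $297,300 is at or below the $297,800 threshold, so the full $8,525 applies.
Health Coverage Credit: income exceeds $279,800 by $17,500, which is 12 full-or-partial $1,500 increments; reduction = 12 × $65 = $780, leaving $390.
Small Business Credit: $297,300 is below the $300,700 cutoff, so the full $6,325 applies.
Total: $8,525 + $390 + $6,325 = $15,240.

$15,240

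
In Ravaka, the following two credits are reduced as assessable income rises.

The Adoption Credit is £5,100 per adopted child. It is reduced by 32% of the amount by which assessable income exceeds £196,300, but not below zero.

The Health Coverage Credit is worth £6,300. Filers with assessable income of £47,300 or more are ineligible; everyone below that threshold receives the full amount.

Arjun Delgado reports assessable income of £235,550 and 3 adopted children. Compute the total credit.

Adoption Credit: base = 3 × £5,100 = £15,300. 32% of the £39,250 excess over £196,300 is £12,560; credit = £15,300 − £12,560 = £2,740.
Health Coverage Credit: £235,550 meets or exceeds the £47,300 cutoff, so the credit is £0.
Total: £2,740 + £0 = £2,740.

£2,740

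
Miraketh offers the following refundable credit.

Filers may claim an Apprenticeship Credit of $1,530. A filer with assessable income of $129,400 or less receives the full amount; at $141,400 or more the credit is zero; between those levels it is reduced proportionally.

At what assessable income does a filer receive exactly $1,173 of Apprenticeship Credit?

$132,200

$1,173 is 1,173/1,530 of the full $1,530, so 357/1,530 of the $12,000 range has been used: income = $129,400 + $12,000 × 357/1,530 = $132,200.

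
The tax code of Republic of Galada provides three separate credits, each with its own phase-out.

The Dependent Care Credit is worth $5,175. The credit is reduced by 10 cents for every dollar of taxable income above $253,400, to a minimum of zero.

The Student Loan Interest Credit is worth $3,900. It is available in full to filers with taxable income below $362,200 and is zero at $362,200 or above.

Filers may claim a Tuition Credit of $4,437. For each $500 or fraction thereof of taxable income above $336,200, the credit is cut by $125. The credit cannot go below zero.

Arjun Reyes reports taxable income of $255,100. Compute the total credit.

Dependent Care Credit: 10% of the $1,700 excess over $253,400 is $170; credit = $5,175 − $170 = $5,005.
Student Loan Interest Credit: $255,100 is below the $362,200 cutoff, so the full $3,900 applies.
Tuition Credit: $255,100 is at or below the $336,200 threshold, so the full $4,437 applies.
Total: $5,005 + $3,900 + $4,437 = $13,342.

$13,342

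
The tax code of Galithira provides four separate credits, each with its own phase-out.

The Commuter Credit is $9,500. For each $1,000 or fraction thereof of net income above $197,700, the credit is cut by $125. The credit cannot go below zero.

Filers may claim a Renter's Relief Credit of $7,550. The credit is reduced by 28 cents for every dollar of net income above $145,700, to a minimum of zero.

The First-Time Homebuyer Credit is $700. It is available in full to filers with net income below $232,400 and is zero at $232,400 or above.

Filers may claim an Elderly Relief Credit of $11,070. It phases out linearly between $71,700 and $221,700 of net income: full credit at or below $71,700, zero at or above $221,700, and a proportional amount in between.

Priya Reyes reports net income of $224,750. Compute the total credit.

$6,700

Commuter Credit: income exceeds $197,700 by $27,050, which is 28 full-or-partial $1,000 increments; reduction = 28 × $125 = $3,500, leaving $6,000.
Renter's Relief Credit: 28% of the $79,050 excess over $145,700 is $22,134 ≥ base, so the credit is $0.
First-Time Homebuyer Credit: $224,750 is below the $232,400 cutoff, so the full $700 applies.
Elderly Relief Credit: $224,750 is at or above $221,700, so the credit is $0.
Total: $6,000 + $0 + $700 + $0 = $6,700.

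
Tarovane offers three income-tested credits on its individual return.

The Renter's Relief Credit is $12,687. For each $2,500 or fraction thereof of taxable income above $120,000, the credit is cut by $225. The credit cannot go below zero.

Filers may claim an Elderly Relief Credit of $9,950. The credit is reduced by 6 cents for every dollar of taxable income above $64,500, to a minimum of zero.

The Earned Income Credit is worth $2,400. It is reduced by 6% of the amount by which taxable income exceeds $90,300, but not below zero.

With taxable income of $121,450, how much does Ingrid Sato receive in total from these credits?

$19,526

Renter's Relief Credit: income exceeds $120,000 by $1,450, which is 1 full-or-partial $2,500 increment; reduction = 1 × $225 = $225, leaving $12,462.
Elderly Relief Credit: 6% of the $56,950 excess over $64,500 is $3,417; credit = $9,950 − $3,417 = $6,533.
Earned Income Credit: 6% of the $31,150 excess over $90,300 is $1,869; credit = $2,400 − $1,869 = $531.
Total: $12,462 + $6,533 + $531 = $19,526.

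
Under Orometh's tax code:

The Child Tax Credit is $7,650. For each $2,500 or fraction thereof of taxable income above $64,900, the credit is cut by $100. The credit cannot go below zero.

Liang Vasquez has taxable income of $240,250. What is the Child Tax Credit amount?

Child Tax Credit: income exceeds $64,900 by $175,350, which is 71 full-or-partial $2,500 increments; reduction = 71 × $100 = $7,100, leaving $550.

$550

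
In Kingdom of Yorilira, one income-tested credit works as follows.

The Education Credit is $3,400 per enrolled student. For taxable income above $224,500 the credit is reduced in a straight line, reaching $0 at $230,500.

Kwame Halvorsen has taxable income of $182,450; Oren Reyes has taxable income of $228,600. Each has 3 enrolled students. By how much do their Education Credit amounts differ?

$6,970

Kwame ($182,450): Education Credit: base = 3 × $3,400 = $10,200. $182,450 is at or below the $224,500 threshold, so the full $10,200 applies.
Oren ($228,600): Education Credit: base = 3 × $3,400 = $10,200. $228,600 is $4,100 into a $6,000 phase-out range, leaving 1,900/6,000 of the credit: $10,200 × 1,900/6,000 = $3,230.
Difference: |$10,200 − $3,230| = $6,970.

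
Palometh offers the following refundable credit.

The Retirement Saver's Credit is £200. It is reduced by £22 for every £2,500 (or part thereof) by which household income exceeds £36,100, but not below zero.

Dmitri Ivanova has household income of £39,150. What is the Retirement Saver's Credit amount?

Retirement Saver's Credit: income exceeds £36,100 by £3,050, which is 2 full-or-partial £2,500 increments; reduction = 2 × £22 = £44, leaving £156.

£156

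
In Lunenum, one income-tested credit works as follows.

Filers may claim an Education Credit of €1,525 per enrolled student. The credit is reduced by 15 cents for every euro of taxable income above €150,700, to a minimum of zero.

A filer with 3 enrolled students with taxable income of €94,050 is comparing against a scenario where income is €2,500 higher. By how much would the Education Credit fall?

€0

At €94,050 — base = 3 × €1,525 = €4,575. €94,050 is at or below the €150,700 threshold, so the full €4,575 applies.
At €96,550 — base = 3 × €1,525 = €4,575. €96,550 is at or below the €150,700 threshold, so the full €4,575 applies.
Lost: €4,575 − €4,575 = €0.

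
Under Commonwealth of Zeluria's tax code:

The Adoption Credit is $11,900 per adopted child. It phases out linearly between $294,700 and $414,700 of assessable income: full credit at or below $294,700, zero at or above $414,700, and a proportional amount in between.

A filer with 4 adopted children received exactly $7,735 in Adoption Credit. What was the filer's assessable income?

$395,200

Full credit = 4 × $11,900 = $47,600.
$7,735 is 7,735/47,600 of the full $47,600, so 39,865/47,600 of the $120,000 range has been used: income = $294,700 + $120,000 × 39,865/47,600 = $395,200.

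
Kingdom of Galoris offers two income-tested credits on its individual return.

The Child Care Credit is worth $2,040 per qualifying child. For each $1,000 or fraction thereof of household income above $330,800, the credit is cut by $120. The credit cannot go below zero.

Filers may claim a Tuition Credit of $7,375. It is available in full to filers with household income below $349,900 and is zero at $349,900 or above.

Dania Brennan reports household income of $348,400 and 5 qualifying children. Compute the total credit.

$15,415

Child Care Credit: base = 5 × $2,040 = $10,200. income exceeds $330,800 by $17,600, which is 18 full-or-partial $1,000 increments; reduction = 18 × $120 = $2,160, leaving $8,040.
Tuition Credit: $348,400 is below the $349,900 cutoff, so the full $7,375 applies.
Total: $8,040 + $7,375 = $15,415.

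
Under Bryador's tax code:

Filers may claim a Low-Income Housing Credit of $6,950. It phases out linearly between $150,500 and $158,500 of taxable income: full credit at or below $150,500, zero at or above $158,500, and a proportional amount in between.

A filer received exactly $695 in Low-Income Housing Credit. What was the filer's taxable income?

$695 is 695/6,950 of the full $6,950, so 6,255/6,950 of the $8,000 range has been used: income = $150,500 + $8,000 × 6,255/6,950 = $157,700.

$157,700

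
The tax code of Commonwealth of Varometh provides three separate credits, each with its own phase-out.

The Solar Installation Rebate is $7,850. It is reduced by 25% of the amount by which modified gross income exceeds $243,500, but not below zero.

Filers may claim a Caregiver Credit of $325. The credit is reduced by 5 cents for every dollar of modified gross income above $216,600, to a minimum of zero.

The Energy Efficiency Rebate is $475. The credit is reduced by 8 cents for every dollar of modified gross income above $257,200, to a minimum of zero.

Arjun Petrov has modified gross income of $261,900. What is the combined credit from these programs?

Solar Installation Rebate: 25% of the $18,400 excess over $243,500 is $4,600; credit = $7,850 − $4,600 = $3,250.
Caregiver Credit: 5% of the $45,300 excess over $216,600 is $2,265 ≥ base, so the credit is $0.
Energy Efficiency Rebate: 8% of the $4,700 excess over $257,200 is $376; credit = $475 − $376 = $99.
Total: $3,250 + $0 + $99 = $3,349.

$3,349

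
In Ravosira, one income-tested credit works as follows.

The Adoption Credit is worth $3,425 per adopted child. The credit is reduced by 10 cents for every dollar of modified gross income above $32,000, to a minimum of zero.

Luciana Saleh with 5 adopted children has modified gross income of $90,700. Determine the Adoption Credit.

$11,255

Adoption Credit: base = 5 × $3,425 = $17,125. 10% of the $58,700 excess over $32,000 is $5,870; credit = $17,125 − $5,870 = $11,255.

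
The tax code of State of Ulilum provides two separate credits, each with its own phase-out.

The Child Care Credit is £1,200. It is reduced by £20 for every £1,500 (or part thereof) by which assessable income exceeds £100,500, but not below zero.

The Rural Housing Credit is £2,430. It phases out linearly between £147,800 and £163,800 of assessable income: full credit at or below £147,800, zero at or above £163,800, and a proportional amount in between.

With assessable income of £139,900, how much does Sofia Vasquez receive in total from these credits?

£3,090

Child Care Credit: income exceeds £100,500 by £39,400, which is 27 full-or-partial £1,500 increments; reduction = 27 × £20 = £540, leaving £660.
Rural Housing Credit: £139,900 is at or below the £147,800 threshold, so the full £2,430 applies.
Total: £660 + £2,430 = £3,090.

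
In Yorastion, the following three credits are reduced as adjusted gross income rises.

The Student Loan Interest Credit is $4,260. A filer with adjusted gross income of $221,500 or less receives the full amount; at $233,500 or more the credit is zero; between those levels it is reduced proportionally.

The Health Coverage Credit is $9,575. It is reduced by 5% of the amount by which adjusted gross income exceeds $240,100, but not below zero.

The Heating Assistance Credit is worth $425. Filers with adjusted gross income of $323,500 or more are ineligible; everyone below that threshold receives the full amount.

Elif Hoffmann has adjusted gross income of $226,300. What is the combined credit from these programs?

$12,556

Student Loan Interest Credit: $226,300 is $4,800 into a $12,000 phase-out range, leaving 7,200/12,000 of the credit: $4,260 × 7,200/12,000 = $2,556.
Health Coverage Credit: $226,300 is at or below the $240,100 threshold, so the full $9,575 applies.
Heating Assistance Credit: $226,300 is below the $323,500 cutoff, so the full $425 applies.
Total: $2,556 + $9,575 + $425 = $12,556.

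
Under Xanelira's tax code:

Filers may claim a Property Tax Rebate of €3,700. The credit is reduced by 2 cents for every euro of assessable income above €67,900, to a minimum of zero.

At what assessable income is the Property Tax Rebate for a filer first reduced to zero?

The credit falls by 2% of each euro above €67,900, so it reaches zero when the excess is €3,700 / 2% = €185,000: income = €67,900 + €185,000 = €252,900.

€252,900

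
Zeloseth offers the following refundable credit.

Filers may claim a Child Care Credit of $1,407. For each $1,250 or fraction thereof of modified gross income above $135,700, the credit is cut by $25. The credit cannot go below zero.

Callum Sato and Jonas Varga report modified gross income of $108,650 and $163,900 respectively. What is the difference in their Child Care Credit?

Callum ($108,650): Child Care Credit: $108,650 is at or below the $135,700 threshold, so the full $1,407 applies.
Jonas ($163,900): Child Care Credit: income exceeds $135,700 by $28,200, which is 23 full-or-partial $1,250 increments; reduction = 23 × $25 = $575, leaving $832.
Difference: |$1,407 − $832| = $575.

$575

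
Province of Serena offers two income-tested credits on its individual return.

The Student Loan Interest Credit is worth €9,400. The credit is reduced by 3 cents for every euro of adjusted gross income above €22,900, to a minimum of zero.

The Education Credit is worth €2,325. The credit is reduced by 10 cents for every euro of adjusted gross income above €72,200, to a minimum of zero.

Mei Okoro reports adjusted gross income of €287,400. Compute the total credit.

Student Loan Interest Credit: 3% of the €264,500 excess over €22,900 is €7,935; credit = €9,400 − €7,935 = €1,465.
Education Credit: 10% of the €215,200 excess over €72,200 is €21,520 ≥ base, so the credit is €0.
Total: €1,465 + €0 = €1,465.

€1,465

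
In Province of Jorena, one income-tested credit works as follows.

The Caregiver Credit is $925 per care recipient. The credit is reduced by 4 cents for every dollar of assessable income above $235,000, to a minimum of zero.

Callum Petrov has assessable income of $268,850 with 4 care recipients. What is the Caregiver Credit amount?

Caregiver Credit: base = 4 × $925 = $3,700. 4% of the $33,850 excess over $235,000 is $1,354; credit = $3,700 − $1,354 = $2,346.

$2,346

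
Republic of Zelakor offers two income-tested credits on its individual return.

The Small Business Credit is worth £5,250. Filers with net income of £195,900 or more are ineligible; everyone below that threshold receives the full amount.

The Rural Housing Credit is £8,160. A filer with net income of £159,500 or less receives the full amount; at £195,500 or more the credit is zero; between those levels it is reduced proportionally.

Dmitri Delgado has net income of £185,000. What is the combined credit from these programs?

Small Business Credit: £185,000 is below the £195,900 cutoff, so the full £5,250 applies.
Rural Housing Credit: £185,000 is £25,500 into a £36,000 phase-out range, leaving 10,500/36,000 of the credit: £8,160 × 10,500/36,000 = £2,380.
Total: £5,250 + £2,380 = £7,630.

£7,630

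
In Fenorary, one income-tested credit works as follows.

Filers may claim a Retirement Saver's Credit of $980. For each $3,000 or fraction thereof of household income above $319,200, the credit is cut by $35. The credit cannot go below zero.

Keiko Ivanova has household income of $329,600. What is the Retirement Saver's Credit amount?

$840

Retirement Saver's Credit: income exceeds $319,200 by $10,400, which is 4 full-or-partial $3,000 increments; reduction = 4 × $35 = $140, leaving $840.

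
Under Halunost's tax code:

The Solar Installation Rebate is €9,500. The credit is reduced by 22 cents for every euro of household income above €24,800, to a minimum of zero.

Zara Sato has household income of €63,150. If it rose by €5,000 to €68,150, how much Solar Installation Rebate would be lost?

€1,063

At €63,150 — 22% of the €38,350 excess over €24,800 is €8,437; credit = €9,500 − €8,437 = €1,063.
At €68,150 — 22% of the €43,350 excess over €24,800 is €9,537 ≥ base, so the credit is €0.
Lost: €1,063 − €0 = €1,063.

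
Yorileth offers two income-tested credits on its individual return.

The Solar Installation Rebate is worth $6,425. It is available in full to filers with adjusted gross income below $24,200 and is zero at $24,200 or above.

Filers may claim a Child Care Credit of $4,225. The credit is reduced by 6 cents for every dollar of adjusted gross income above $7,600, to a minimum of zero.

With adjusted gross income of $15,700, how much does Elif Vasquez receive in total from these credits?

$10,164

Solar Installation Rebate: $15,700 is below the $24,200 cutoff, so the full $6,425 applies.
Child Care Credit: 6% of the $8,100 excess over $7,600 is $486; credit = $4,225 − $486 = $3,739.
Total: $6,425 + $3,739 = $10,164.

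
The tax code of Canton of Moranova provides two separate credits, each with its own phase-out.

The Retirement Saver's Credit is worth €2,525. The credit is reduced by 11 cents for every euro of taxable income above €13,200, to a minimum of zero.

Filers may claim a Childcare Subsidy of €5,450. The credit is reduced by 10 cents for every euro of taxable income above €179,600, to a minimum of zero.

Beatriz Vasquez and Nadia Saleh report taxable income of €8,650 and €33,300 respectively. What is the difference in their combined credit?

€2,211

Beatriz (€8,650): Retirement Saver's Credit: €8,650 is at or below the €13,200 threshold, so the full €2,525 applies. Childcare Subsidy: €8,650 is at or below the €179,600 threshold, so the full €5,450 applies. total €2,525 + €5,450 = €7,975
Nadia (€33,300): Retirement Saver's Credit: 11% of the €20,100 excess over €13,200 is €2,211; credit = €2,525 − €2,211 = €314. Childcare Subsidy: €33,300 is at or below the €179,600 threshold, so the full €5,450 applies. total €314 + €5,450 = €5,764
Difference: |€7,975 − €5,764| = €2,211.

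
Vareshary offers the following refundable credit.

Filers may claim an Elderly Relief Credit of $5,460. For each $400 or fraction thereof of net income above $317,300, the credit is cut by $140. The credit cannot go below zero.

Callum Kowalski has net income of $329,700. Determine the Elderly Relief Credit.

Elderly Relief Credit: income exceeds $317,300 by $12,400, which is 31 full-or-partial $400 increments; reduction = 31 × $140 = $4,340, leaving $1,120.

$1,120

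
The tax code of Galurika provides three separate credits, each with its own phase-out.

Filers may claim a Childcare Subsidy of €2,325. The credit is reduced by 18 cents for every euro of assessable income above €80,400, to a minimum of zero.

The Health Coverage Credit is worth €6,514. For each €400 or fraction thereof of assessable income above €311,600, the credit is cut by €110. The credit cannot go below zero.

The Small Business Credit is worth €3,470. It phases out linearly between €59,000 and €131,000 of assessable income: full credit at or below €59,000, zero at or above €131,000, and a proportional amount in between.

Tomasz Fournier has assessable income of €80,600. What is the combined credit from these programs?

Childcare Subsidy: 18% of the €200 excess over €80,400 is €36; credit = €2,325 − €36 = €2,289.
Health Coverage Credit: €80,600 is at or below the €311,600 threshold, so the full €6,514 applies.
Small Business Credit: €80,600 is €21,600 into a €72,000 phase-out range, leaving 50,400/72,000 of the credit: €3,470 × 50,400/72,000 = €2,429.
Total: €2,289 + €6,514 + €2,429 = €11,232.

€11,232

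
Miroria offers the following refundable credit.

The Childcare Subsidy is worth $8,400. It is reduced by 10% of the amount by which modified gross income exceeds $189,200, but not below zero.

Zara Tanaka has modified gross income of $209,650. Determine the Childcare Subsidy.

Childcare Subsidy: 10% of the $20,450 excess over $189,200 is $2,045; credit = $8,400 − $2,045 = $6,355.

$6,355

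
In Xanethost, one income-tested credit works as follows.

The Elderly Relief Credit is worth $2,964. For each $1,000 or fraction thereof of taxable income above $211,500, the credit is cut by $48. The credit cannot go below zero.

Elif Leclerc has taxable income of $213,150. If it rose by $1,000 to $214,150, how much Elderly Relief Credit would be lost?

$48

At $213,150 — income exceeds $211,500 by $1,650, which is 2 full-or-partial $1,000 increments; reduction = 2 × $48 = $96, leaving $2,868.
At $214,150 — income exceeds $211,500 by $2,650, which is 3 full-or-partial $1,000 increments; reduction = 3 × $48 = $144, leaving $2,820.
Lost: $2,868 − $2,820 = $48.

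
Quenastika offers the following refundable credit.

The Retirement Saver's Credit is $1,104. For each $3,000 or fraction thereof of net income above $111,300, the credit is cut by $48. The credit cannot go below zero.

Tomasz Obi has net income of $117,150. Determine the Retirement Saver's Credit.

$1,008

Retirement Saver's Credit: income exceeds $111,300 by $5,850, which is 2 full-or-partial $3,000 increments; reduction = 2 × $48 = $96, leaving $1,008.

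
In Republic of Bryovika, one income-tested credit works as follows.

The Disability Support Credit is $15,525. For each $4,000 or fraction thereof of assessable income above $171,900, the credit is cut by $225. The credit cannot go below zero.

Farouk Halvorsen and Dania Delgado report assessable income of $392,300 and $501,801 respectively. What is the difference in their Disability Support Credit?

Farouk ($392,300): Disability Support Credit: income exceeds $171,900 by $220,400, which is 56 full-or-partial $4,000 increments; reduction = 56 × $225 = $12,600, leaving $2,925.
Dania ($501,801): Disability Support Credit: income exceeds $171,900 by $329,901 → 83 increments × $225 = $18,675 ≥ base, so the credit is $0.
Difference: |$2,925 − $0| = $2,925.

$2,925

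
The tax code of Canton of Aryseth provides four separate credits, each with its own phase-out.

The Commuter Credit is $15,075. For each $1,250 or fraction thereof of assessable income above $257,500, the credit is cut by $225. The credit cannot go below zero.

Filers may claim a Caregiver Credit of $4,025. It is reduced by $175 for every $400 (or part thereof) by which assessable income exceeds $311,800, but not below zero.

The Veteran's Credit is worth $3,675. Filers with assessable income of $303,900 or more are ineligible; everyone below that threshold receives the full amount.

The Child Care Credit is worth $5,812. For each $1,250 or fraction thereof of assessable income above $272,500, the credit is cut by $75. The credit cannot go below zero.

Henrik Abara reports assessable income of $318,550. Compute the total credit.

Commuter Credit: income exceeds $257,500 by $61,050, which is 49 full-or-partial $1,250 increments; reduction = 49 × $225 = $11,025, leaving $4,050.
Caregiver Credit: income exceeds $311,800 by $6,750, which is 17 full-or-partial $400 increments; reduction = 17 × $175 = $2,975, leaving $1,050.
Veteran's Credit: $318,550 meets or exceeds the $303,900 cutoff, so the credit is $0.
Child Care Credit: income exceeds $272,500 by $46,050, which is 37 full-or-partial $1,250 increments; reduction = 37 × $75 = $2,775, leaving $3,037.
Total: $4,050 + $1,050 + $0 + $3,037 = $8,137.

$8,137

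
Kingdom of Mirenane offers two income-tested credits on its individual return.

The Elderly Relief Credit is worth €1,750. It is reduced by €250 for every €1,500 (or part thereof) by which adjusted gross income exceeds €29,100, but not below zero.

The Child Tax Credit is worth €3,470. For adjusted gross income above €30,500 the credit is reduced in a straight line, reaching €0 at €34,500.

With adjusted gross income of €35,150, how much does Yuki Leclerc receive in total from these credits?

Elderly Relief Credit: income exceeds €29,100 by €6,050, which is 5 full-or-partial €1,500 increments; reduction = 5 × €250 = €1,250, leaving €500.
Child Tax Credit: €35,150 is at or above €34,500, so the credit is €0.
Total: €500 + €0 = €500.

€500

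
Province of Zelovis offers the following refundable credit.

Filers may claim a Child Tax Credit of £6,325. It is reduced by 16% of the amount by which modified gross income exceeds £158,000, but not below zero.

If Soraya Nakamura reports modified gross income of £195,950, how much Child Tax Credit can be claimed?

£253

Child Tax Credit: 16% of the £37,950 excess over £158,000 is £6,072; credit = £6,325 − £6,072 = £253.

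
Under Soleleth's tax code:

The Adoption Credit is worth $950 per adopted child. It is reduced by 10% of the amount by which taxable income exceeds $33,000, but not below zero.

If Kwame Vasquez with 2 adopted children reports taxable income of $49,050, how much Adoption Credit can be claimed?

$295

Adoption Credit: base = 2 × $950 = $1,900. 10% of the $16,050 excess over $33,000 is $1,605; credit = $1,900 − $1,605 = $295.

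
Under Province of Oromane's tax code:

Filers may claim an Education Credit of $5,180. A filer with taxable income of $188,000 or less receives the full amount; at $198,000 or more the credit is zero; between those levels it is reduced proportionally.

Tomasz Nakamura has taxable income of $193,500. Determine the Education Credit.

Education Credit: $193,500 is $5,500 into a $10,000 phase-out range, leaving 4,500/10,000 of the credit: $5,180 × 4,500/10,000 = $2,331.

$2,331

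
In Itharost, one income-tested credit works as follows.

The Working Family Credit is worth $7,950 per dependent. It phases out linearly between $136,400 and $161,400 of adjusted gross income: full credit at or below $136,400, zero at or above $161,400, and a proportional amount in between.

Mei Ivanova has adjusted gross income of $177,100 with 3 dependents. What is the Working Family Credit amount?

Working Family Credit: base = 3 × $7,950 = $23,850. $177,100 is at or above $161,400, so the credit is $0.

$0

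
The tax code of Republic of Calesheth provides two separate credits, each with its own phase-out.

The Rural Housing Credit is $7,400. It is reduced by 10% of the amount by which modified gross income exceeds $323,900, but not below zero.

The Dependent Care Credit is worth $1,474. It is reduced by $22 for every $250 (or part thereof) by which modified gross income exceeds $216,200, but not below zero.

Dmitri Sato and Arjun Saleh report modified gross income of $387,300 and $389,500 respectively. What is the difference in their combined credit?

Dmitri ($387,300): Rural Housing Credit: 10% of the $63,400 excess over $323,900 is $6,340; credit = $7,400 − $6,340 = $1,060. Dependent Care Credit: income exceeds $216,200 by $171,100 → 685 increments × $22 = $15,070 ≥ base, so the credit is $0. total $1,060 + $0 = $1,060
Arjun ($389,500): Rural Housing Credit: 10% of the $65,600 excess over $323,900 is $6,560; credit = $7,400 − $6,560 = $840. Dependent Care Credit: income exceeds $216,200 by $173,300 → 694 increments × $22 = $15,268 ≥ base, so the credit is $0. total $840 + $0 = $840
Difference: |$1,060 − $840| = $220.

$220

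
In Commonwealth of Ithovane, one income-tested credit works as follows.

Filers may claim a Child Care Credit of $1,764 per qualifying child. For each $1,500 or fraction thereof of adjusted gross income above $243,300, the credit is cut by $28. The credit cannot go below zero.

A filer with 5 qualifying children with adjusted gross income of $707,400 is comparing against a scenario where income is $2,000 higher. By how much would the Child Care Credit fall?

$28

At $707,400 — base = 5 × $1,764 = $8,820. income exceeds $243,300 by $464,100, which is 310 full-or-partial $1,500 increments; reduction = 310 × $28 = $8,680, leaving $140.
At $709,400 — base = 5 × $1,764 = $8,820. income exceeds $243,300 by $466,100, which is 311 full-or-partial $1,500 increments; reduction = 311 × $28 = $8,708, leaving $112.
Lost: $140 − $112 = $28.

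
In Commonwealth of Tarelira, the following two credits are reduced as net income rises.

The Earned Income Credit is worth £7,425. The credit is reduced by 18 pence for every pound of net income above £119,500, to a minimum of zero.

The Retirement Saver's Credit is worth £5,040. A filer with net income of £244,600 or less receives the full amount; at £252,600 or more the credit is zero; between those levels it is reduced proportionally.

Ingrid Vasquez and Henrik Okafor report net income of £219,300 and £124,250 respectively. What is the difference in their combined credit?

£6,570

Ingrid (£219,300): Earned Income Credit: 18% of the £99,800 excess over £119,500 is £17,964 ≥ base, so the credit is £0. Retirement Saver's Credit: £219,300 is at or below the £244,600 threshold, so the full £5,040 applies. total £0 + £5,040 = £5,040
Henrik (£124,250): Earned Income Credit: 18% of the £4,750 excess over £119,500 is £855; credit = £7,425 − £855 = £6,570. Retirement Saver's Credit: £124,250 is at or below the £244,600 threshold, so the full £5,040 applies. total £6,570 + £5,040 = £11,610
Difference: |£5,040 − £11,610| = £6,570.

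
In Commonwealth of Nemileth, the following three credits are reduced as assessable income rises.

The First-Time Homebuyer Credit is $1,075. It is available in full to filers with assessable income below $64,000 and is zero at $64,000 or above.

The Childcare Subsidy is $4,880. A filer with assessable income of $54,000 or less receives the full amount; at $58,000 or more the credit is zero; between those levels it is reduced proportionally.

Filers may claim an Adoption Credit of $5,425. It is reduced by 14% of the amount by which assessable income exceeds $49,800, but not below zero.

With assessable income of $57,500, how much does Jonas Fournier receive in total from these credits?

First-Time Homebuyer Credit: $57,500 is below the $64,000 cutoff, so the full $1,075 applies.
Childcare Subsidy: $57,500 is $3,500 into a $4,000 phase-out range, leaving 500/4,000 of the credit: $4,880 × 500/4,000 = $610.
Adoption Credit: 14% of the $7,700 excess over $49,800 is $1,078; credit = $5,425 − $1,078 = $4,347.
Total: $1,075 + $610 + $4,347 = $6,032.

$6,032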